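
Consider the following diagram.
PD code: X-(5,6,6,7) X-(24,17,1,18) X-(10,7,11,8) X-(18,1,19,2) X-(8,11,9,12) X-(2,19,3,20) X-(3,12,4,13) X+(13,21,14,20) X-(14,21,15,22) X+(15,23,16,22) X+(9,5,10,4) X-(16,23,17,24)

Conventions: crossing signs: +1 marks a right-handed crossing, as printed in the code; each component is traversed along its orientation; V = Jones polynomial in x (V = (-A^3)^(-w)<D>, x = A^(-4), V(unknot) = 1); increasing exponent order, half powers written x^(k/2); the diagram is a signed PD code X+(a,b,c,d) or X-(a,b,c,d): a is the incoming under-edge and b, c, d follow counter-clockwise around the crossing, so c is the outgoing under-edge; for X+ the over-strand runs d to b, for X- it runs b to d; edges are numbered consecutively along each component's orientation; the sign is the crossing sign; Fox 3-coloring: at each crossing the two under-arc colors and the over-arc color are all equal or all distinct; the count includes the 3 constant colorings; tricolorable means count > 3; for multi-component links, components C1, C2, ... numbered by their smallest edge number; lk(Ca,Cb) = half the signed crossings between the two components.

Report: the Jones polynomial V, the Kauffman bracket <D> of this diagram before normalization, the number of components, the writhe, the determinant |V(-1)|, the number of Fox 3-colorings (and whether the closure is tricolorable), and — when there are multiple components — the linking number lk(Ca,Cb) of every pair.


V = -x^-4 + x^-3 + x^-1
<D> = A^-14 + A^-6 - A^-2 (w = -6)
1 component over 12 crossings, w = -6
9 Fox colorings among 3^12, |V(-1)| = 3: tricolorable
why: |V(-1)| = 3: so tricolorable, since 3 divides 3


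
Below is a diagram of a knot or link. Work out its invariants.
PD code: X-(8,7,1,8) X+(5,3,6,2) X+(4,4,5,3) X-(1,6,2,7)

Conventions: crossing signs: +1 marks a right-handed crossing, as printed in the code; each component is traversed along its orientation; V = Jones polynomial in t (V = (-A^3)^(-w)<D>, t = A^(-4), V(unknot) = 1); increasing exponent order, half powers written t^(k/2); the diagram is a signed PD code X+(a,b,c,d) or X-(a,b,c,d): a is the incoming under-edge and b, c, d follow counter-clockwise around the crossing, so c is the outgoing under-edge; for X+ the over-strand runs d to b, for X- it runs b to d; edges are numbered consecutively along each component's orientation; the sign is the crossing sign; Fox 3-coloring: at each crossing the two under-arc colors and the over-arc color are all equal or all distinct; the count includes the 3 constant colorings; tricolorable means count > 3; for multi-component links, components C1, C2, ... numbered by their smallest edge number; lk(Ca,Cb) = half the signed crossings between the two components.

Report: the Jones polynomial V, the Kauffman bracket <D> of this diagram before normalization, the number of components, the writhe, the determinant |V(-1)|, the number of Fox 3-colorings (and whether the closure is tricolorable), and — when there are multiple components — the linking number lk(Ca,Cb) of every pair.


V(t) = 1
bracket: 1, w = 0
1 component, writhe 0, over 4 crossings
det 1, colorings 3 of 3^4 — not tricolorable
observation: det 1 = |V(-1)|; not divisible by 3, so not tricolorable


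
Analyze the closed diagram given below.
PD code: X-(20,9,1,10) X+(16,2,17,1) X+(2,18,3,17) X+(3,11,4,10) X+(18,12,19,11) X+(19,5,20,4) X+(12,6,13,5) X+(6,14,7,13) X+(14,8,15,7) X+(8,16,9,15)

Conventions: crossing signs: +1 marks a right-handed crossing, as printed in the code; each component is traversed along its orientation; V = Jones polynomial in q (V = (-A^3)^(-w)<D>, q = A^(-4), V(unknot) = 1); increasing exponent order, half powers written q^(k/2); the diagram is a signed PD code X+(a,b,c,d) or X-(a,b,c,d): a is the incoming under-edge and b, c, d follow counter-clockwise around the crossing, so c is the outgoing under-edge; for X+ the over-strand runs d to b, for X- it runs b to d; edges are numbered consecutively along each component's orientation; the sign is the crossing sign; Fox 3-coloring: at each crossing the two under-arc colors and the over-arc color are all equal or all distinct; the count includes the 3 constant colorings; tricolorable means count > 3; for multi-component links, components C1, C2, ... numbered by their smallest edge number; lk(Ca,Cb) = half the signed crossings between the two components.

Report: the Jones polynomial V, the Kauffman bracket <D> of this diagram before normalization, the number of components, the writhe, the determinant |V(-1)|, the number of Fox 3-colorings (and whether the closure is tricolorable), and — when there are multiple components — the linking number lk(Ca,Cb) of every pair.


V(q) = q^3 + 2q^5 - 2q^6 + 2q^7 - 3q^8 + 2q^9 - 2q^10 + q^11
bracket: A^-20 - 2A^-16 + 2A^-12 - 3A^-8 + 2A^-4 - 2 + 2A^4 + A^12, w = +8
1 component, writhe +8, over 10 crossings
det 15, colorings 9 of 3^10 — tricolorable
observation: w = +8 (over 10 crossings) is diagram-only; (-A^3)^(-8) removes it from V


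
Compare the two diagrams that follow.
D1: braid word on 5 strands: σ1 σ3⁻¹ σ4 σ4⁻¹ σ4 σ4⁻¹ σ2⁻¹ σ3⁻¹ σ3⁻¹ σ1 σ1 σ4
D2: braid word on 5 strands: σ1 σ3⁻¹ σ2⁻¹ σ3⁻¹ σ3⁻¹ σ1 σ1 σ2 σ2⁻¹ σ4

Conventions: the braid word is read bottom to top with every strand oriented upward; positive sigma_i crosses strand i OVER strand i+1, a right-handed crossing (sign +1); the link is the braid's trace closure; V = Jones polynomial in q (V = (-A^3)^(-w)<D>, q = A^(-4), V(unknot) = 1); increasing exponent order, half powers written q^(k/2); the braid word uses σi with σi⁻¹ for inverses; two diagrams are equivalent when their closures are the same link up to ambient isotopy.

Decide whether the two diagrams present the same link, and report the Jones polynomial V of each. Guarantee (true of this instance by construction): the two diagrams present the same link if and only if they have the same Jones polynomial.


equivalent: yes
D1 (bracket -A^-12 + A^-8 - A^-4 + 3 - A^4 + A^8 - A^12; 12 crossings at w = 0): V = -q^-3 + q^-2 - q^-1 + 3 - q + q^2 - q^3
D2 (bracket -A^-12 + A^-8 - A^-4 + 3 - A^4 + A^8 - A^12; 10 crossings at w = 0): V = -q^-3 + q^-2 - q^-1 + 3 - q + q^2 - q^3
key observation: one V(q) for all 2 diagrams — one class (guaranteed)


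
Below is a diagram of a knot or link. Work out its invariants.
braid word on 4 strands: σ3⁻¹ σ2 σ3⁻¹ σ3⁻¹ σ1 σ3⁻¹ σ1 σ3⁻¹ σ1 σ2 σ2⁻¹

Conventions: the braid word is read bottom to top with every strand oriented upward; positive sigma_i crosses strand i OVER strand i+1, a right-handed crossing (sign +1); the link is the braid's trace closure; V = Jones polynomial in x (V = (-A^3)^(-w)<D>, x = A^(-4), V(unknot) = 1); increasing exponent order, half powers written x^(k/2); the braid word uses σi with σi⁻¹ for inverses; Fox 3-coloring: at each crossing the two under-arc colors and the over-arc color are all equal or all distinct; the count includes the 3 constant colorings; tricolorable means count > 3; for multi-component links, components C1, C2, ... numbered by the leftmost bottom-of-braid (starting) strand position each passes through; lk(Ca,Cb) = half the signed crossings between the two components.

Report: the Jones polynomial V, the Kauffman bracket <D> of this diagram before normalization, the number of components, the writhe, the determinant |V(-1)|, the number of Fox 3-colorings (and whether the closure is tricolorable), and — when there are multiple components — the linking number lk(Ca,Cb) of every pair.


V(x) = -x^-6 + x^-5 - 2x^-4 + 3x^-3 - 2x^-2 + 3x^-1 - 1 + x - x^2
bracket: A^-11 - A^-7 + A^-3 - 3A + 2A^5 - 3A^9 + 2A^13 - A^17 + A^21, w = -1
1 component, writhe -1, over 11 crossings
det 15, colorings 9 of 3^11 — tricolorable
observation: the span of V is 8, forcing >= 8 crossings in any diagram


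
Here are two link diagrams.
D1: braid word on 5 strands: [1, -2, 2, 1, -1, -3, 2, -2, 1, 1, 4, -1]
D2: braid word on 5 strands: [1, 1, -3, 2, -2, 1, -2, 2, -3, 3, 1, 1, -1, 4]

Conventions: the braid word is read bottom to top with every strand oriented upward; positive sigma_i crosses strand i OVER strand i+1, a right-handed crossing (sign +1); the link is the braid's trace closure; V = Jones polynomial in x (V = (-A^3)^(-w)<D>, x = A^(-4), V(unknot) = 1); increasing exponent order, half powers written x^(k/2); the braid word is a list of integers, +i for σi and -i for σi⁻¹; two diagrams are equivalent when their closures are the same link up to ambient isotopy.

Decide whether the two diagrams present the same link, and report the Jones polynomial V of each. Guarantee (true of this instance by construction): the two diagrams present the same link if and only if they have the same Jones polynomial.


equivalent: no
V(D1) = 1 + x + x^2 + x^3  (w +2, c 12, <D> = A^-6 + A^-2 + A^2 + A^6)
V(D2) = x + x^2 + x^3 + x^6  (w +4, c 14, <D> = A^-12 + 1 + A^4 + A^8)
why: 2 values of V(x) split the 2 diagrams


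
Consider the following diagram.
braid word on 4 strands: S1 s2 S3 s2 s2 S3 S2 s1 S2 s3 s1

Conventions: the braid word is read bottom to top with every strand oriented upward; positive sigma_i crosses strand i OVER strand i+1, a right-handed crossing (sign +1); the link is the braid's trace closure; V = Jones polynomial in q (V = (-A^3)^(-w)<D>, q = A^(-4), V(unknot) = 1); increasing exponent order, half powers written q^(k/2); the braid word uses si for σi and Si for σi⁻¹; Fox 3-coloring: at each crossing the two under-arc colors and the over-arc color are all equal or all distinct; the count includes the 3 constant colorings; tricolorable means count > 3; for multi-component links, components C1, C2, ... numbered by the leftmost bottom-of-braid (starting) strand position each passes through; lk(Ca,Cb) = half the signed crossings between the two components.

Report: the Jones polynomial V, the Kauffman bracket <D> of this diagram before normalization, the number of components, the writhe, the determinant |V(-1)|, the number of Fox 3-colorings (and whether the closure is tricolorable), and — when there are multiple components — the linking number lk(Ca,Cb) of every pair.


V(q) = -q^-3 + q^-2 - q^-1 + 3 - q + q^2 - q^3
bracket: A^-9 - A^-5 + A^-1 - 3A^3 + A^7 - A^11 + A^15, w = +1
1 component, writhe +1, over 11 crossings
det 9, colorings 27 of 3^11 — tricolorable
observation: |V(-1)| = 9: so tricolorable, since 3 divides 9


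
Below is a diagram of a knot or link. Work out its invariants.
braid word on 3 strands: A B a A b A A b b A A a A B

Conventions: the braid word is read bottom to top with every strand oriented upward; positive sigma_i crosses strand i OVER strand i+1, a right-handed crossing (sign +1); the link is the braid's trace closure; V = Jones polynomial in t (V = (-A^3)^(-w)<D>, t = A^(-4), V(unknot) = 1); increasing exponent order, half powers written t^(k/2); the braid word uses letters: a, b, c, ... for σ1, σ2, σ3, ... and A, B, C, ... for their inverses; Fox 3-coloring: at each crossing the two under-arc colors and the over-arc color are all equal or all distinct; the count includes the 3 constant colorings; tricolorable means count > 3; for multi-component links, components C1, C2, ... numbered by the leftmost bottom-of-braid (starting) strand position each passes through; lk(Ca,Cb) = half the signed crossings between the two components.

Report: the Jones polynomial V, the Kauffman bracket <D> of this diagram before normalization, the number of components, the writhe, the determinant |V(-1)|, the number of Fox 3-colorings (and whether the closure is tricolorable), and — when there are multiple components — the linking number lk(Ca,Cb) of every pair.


V = -t^-6 + t^-5 - t^-4 + 2t^-3 - t^-2 + t^-1
<D> = A^-8 - A^-4 + 2 - A^4 + A^8 - A^12 (w = -4)
1 component over 14 crossings, w = -4
3 Fox colorings among 3^14, |V(-1)| = 7: not tricolorable
why: the span of V is 5, forcing >= 5 crossings in any diagram


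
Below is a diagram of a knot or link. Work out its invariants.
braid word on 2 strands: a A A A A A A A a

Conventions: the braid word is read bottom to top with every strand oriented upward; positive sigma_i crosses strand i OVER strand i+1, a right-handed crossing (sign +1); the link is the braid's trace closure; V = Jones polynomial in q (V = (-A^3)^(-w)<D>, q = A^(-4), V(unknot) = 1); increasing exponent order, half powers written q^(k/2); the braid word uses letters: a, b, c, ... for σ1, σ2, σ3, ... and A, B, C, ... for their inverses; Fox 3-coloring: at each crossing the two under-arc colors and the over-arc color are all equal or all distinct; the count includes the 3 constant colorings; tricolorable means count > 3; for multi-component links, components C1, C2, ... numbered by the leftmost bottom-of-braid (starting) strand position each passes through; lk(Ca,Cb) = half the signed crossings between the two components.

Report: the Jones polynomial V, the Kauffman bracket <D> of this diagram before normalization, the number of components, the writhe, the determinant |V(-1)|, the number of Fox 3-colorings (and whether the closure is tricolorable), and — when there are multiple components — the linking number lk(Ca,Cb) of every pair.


Jones polynomial: V(q) = -q^-7 + q^-6 - q^-5 + q^-4 + q^-2
<D> = -A^-7 - A + A^5 - A^9 + A^13; writhe -5
components 1, writhe -5 (9 crossings)
3-colorings: 3 of 3^9, det 5 — not tricolorable
note: w = -5 (over 9 crossings) is diagram-only; (-A^3)^(5) removes it from V


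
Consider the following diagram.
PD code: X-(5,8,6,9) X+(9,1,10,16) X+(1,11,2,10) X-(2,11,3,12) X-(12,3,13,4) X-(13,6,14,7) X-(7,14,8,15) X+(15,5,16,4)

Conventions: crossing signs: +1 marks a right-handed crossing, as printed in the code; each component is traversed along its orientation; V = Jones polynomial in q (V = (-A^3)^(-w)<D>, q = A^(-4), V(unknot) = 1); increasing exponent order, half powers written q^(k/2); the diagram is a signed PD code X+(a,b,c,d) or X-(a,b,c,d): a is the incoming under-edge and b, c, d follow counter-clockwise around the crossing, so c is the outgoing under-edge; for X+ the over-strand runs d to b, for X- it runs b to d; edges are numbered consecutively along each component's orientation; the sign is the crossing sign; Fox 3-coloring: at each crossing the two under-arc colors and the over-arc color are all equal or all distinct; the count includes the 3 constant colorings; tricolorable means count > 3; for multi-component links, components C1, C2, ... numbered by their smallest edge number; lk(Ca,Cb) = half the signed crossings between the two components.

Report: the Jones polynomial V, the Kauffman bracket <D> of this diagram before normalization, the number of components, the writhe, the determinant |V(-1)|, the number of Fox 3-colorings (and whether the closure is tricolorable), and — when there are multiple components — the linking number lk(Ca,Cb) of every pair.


V = -q^-4 + q^-3 + q^-1
<D> = A^-2 + A^6 - A^10 (w = -2)
1 component over 8 crossings, w = -2
9 Fox colorings among 3^8, |V(-1)| = 3: tricolorable
why: w = -2 shifts under R1 moves; the (-A^3)^(2) factor cancels that in V


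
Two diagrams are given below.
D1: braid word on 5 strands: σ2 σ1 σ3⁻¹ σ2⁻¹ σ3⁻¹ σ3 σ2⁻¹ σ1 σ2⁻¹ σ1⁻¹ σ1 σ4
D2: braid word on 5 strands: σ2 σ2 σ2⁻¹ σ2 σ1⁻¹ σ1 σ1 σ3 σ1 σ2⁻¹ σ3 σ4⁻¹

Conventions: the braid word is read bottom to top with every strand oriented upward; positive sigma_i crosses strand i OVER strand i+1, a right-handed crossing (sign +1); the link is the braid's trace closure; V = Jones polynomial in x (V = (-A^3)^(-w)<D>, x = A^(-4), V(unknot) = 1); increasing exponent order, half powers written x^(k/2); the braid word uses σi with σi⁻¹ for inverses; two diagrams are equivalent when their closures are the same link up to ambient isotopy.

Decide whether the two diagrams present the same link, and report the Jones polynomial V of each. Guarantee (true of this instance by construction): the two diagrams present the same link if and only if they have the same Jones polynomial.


same link: no
V(D1) = x^-2 + 2 + x^2  [12 crossings, <D> = A^-8 + 2 + A^8, w = 0]
V(D2) = x - x^2 + 2x^3 - x^4 + 2x^5 + x^7  [12 crossings, <D> = A^-16 + 2A^-8 - A^-4 + 2 - A^4 + A^8, w = +4]
insight: comparing 2 Jones polynomials yields 2 groups


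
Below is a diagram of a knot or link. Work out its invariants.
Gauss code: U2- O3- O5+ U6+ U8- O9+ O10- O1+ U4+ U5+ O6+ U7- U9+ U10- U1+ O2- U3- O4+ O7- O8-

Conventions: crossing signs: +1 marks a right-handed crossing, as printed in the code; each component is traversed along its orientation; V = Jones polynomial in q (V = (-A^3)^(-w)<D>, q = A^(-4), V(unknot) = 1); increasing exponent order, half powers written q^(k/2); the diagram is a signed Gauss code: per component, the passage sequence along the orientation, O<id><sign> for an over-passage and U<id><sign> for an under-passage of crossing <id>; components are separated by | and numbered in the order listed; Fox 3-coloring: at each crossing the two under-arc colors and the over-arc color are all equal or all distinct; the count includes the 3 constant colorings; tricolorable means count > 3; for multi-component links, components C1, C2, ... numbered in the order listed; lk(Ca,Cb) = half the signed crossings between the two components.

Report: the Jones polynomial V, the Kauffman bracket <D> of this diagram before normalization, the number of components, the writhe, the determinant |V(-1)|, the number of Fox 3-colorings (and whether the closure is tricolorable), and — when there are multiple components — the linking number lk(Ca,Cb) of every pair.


Jones polynomial: V(q) = -q^-3 + q^-2 - q^-1 + 3 - q + q^2 - q^3
<D> = -A^-12 + A^-8 - A^-4 + 3 - A^4 + A^8 - A^12; writhe 0
components 1, writhe 0 (10 crossings)
3-colorings: 27 of 3^10, det 9 — tricolorable
note: w = 0 shifts under R1 moves; the (-A^3)^(0) factor cancels that in V


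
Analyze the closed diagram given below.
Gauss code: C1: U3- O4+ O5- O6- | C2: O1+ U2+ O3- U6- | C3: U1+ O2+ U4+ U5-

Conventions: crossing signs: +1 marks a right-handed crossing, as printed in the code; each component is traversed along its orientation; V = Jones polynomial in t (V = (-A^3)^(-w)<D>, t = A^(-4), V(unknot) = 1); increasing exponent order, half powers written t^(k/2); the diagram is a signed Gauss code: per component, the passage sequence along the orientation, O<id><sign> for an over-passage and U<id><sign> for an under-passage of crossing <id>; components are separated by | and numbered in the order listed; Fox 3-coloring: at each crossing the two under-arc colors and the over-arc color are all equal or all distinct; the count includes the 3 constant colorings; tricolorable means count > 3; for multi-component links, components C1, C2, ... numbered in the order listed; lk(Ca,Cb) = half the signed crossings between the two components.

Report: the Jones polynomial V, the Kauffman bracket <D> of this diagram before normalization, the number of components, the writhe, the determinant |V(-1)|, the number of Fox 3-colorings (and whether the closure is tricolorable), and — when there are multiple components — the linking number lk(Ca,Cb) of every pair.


V = t^-2 + 2 + t^2
<D> = A^-8 + 2 + A^8 (w = 0)
3 components over 6 crossings, w = 0
lk(C1,C2): -1
lk(C1,C3) = 0
linking number lk(C2,C3) = +1
3 Fox colorings among 3^6, |V(-1)| = 4: not tricolorable
why: det 4 = |V(-1)|; not divisible by 3, so not tricolorable


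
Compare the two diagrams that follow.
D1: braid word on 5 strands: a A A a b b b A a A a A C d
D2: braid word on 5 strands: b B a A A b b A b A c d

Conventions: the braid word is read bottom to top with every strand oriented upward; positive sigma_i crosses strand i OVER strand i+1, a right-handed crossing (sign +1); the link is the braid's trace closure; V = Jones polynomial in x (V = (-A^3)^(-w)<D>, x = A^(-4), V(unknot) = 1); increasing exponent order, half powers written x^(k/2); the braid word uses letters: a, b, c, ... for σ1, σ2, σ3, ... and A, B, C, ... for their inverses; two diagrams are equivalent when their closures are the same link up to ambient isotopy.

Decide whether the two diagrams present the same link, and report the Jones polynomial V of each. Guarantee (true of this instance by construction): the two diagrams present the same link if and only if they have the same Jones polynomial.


same link: no
V(D1) = x + x^3 - x^4  [14 crossings, <D> = -A^-10 + A^-6 + A^2, w = +2]
V(D2) = -x^-3 + 2x^-2 - 2x^-1 + 3 - 2x + 2x^2 - x^3  [12 crossings, <D> = -A^-6 + 2A^-2 - 2A^2 + 3A^6 - 2A^10 + 2A^14 - A^18, w = +2]
insight: 2 values of V(x) split the 2 diagrams


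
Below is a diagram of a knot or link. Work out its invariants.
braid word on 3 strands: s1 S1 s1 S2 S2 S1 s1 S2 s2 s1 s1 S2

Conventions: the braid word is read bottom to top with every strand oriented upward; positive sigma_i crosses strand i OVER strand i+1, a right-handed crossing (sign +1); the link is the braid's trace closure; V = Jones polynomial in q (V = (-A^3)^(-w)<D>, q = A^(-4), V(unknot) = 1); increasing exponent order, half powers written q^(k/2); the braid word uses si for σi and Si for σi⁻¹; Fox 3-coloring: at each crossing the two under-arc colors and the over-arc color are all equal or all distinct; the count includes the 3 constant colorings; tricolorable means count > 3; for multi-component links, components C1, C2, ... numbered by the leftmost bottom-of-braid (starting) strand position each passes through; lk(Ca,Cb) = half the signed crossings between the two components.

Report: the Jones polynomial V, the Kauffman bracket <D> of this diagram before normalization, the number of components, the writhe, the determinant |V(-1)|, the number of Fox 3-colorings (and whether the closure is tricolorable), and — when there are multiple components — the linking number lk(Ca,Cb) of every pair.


V(q) = -q^-3 + 2q^-2 - 2q^-1 + 3 - 2q + 2q^2 - q^3
bracket: -A^-12 + 2A^-8 - 2A^-4 + 3 - 2A^4 + 2A^8 - A^12, w = 0
1 component, writhe 0, over 12 crossings
det 13, colorings 3 of 3^12 — not tricolorable
observation: V spans 6 powers of q: at least 6 crossings in any diagram


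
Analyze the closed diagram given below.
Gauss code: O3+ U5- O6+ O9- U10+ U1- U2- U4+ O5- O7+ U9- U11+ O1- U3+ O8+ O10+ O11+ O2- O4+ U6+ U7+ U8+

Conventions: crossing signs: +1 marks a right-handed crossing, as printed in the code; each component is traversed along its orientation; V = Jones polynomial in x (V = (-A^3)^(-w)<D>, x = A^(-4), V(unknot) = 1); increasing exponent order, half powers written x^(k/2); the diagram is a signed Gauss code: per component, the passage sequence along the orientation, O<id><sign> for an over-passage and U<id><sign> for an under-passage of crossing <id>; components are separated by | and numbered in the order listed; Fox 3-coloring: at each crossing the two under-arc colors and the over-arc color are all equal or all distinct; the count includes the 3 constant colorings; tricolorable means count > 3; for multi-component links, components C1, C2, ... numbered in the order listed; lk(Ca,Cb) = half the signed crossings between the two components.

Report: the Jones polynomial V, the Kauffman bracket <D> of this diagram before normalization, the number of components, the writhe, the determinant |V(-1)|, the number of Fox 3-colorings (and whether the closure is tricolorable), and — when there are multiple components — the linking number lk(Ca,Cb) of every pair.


V(x) = -x^-1 + 2 - x + 2x^2 - x^3 + x^4 - x^5
bracket: A^-11 - A^-7 + A^-3 - 2A + A^5 - 2A^9 + A^13, w = +3
1 component, writhe +3, over 11 crossings
det 9, colorings 9 of 3^11 — tricolorable
observation: w = +3 shifts under R1 moves; the (-A^3)^(-3) factor cancels that in V


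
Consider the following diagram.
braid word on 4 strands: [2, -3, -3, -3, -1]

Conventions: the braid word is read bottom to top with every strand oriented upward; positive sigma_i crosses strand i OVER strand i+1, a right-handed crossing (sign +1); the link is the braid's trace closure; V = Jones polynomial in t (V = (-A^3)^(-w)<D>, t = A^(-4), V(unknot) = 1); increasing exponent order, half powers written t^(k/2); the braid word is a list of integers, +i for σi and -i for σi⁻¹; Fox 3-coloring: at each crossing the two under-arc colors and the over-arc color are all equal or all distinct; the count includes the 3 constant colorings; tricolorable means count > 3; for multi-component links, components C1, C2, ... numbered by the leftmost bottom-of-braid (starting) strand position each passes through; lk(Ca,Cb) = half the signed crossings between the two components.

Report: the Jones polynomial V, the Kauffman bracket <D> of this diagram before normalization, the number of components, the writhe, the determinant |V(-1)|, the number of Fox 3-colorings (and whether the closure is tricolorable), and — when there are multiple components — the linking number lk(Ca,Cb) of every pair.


Jones polynomial: V(t) = -t^-4 + t^-3 + t^-1
<D> = -A^-5 - A^3 + A^7; writhe -3
components 1, writhe -3 (5 crossings)
3-colorings: 9 of 3^5, det 3 — tricolorable
note: det 3 = |V(-1)|; divisible by 3, so tricolorable


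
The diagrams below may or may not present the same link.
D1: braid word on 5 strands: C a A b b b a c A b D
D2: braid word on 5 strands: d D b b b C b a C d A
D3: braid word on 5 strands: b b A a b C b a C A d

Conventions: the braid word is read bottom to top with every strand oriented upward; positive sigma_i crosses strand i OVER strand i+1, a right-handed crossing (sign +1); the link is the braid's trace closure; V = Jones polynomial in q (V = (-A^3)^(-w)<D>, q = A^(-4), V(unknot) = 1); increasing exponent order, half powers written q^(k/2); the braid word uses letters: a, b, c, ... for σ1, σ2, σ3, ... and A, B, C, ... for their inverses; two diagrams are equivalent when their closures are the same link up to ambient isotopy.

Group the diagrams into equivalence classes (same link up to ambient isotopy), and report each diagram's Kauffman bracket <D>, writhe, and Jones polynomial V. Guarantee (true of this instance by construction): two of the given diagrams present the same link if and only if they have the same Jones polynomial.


classes: {D1} | {D2, D3}
V(D1) = -q^(1/2) - q^(3/2) - q^(5/2) + q^(9/2)  [11 crossings, <D> = -A^-9 + A^-1 + A^3 + A^7, w = +3]
V(D2) = -q^(-3/2) - q^(1/2) + q^(9/2) - q^(11/2)  [11 crossings, <D> = A^-13 - A^-9 + A^7 + A^15, w = +3]
V(D3) = -q^(-3/2) - q^(1/2) + q^(9/2) - q^(11/2)  [11 crossings, <D> = A^-13 - A^-9 + A^7 + A^15, w = +3]
note: 2 values of V(q) split the 3 diagrams


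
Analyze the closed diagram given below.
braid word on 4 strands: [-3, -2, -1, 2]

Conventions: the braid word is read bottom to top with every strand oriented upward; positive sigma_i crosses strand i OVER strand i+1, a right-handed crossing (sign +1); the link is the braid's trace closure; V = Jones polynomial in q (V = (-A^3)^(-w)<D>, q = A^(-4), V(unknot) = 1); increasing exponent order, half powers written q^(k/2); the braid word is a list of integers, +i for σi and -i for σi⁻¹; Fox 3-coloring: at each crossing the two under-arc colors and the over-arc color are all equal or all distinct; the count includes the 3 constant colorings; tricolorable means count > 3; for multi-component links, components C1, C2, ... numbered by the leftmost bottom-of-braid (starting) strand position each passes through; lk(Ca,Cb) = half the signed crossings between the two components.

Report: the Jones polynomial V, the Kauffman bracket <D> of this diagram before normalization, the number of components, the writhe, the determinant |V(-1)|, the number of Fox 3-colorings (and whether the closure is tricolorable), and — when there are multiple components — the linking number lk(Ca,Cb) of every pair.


V(q) = -q^(-1/2) - q^(1/2)
bracket: -A^-8 - A^-4, w = -2
2 components, writhe -2, over 4 crossings
lk(C1,C2) = 0
det 0, colorings 9 of 3^4 — tricolorable
observation: w = -2 shifts under R1 moves; the (-A^3)^(2) factor cancels that in V


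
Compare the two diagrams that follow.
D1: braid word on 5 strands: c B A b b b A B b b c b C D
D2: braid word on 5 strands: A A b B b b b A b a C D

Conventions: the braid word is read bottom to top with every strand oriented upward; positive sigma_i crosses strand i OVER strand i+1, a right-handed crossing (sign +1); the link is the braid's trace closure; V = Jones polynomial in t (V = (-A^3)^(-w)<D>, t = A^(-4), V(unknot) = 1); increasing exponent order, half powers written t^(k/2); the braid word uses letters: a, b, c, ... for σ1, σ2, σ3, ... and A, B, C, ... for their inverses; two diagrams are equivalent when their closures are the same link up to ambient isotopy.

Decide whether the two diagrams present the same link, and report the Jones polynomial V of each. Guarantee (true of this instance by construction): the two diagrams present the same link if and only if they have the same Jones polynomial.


equivalent: yes
V(D1) = t^-1 - 1 + 2t - 2t^2 + 2t^3 - 2t^4 + t^5  (w +2, c 14, <D> = A^-14 - 2A^-10 + 2A^-6 - 2A^-2 + 2A^2 - A^6 + A^10)
V(D2) = t^-1 - 1 + 2t - 2t^2 + 2t^3 - 2t^4 + t^5  [12 crossings, <D> = A^-20 - 2A^-16 + 2A^-12 - 2A^-8 + 2A^-4 - 1 + A^4, w = 0]
key observation: all 2 diagrams share one V(t), hence one class


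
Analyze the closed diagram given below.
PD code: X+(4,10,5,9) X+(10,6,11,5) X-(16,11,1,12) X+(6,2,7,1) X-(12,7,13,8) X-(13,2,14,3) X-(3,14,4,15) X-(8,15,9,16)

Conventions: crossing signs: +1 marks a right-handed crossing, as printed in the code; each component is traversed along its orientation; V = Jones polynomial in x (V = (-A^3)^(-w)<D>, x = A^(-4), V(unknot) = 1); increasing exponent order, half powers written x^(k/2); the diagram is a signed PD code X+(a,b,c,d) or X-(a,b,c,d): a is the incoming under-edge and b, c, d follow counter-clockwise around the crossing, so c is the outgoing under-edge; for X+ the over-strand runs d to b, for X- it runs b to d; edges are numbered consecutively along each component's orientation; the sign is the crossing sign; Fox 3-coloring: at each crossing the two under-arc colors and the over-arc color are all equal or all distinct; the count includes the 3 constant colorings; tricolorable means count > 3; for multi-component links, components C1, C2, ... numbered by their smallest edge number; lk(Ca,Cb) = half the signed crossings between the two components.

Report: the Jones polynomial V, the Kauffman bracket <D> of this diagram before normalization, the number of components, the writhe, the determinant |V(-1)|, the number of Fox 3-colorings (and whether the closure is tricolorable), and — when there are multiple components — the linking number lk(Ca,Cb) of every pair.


V(x) = -x^-5 + x^-4 - x^-3 + 2x^-2 - x^-1 + 2 - x
bracket: -A^-10 + 2A^-6 - A^-2 + 2A^2 - A^6 + A^10 - A^14, w = -2
1 component, writhe -2, over 8 crossings
det 9, colorings 9 of 3^8 — tricolorable
observation: w = -2 (over 8 crossings) is diagram-only; (-A^3)^(2) removes it from V


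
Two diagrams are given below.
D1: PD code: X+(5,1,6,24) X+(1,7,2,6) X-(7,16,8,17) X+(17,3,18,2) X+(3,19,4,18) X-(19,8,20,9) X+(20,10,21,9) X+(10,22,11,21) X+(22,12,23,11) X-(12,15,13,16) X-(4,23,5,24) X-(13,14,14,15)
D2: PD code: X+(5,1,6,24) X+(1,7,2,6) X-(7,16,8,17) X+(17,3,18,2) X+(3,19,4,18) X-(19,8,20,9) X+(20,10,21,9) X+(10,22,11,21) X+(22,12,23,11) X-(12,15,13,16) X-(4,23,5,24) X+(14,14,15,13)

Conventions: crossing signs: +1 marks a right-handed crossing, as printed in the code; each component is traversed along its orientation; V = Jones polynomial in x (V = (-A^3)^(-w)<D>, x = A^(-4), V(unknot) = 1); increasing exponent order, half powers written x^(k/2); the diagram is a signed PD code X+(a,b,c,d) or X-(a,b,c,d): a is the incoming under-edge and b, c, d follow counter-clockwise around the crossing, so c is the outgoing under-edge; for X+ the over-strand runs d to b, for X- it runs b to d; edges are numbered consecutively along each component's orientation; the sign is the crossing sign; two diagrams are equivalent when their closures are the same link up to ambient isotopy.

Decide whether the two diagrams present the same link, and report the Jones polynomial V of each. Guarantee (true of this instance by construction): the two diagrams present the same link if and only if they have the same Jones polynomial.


equivalent: yes
D1 (bracket -A^-18 + A^-14 - A^-10 + 2A^-6 - A^-2 + A^2; 12 crossings at w = +2): V = x - x^2 + 2x^3 - x^4 + x^5 - x^6
V(D2) = x - x^2 + 2x^3 - x^4 + x^5 - x^6  [12 crossings, <D> = -A^-12 + A^-8 - A^-4 + 2 - A^4 + A^8, w = +4]
observation: all 2 diagrams share one V(x), hence one class


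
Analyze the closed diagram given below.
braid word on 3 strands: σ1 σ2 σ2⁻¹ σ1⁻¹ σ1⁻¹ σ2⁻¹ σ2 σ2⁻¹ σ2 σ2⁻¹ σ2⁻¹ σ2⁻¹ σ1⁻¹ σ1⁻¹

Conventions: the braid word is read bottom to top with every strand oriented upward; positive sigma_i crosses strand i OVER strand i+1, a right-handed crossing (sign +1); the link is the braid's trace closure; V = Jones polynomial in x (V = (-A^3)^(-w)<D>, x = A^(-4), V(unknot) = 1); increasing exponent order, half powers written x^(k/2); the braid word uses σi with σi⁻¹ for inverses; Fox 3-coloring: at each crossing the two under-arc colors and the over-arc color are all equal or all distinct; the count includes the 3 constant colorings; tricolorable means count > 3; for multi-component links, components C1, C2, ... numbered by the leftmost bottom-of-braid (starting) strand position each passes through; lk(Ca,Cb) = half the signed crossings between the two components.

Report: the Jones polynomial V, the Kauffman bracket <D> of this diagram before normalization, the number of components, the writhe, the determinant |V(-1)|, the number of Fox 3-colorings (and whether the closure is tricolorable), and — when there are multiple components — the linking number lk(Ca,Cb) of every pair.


Jones polynomial: V(x) = x^-8 - 2x^-7 + x^-6 - 2x^-5 + 2x^-4 + x^-2
<D> = A^-10 + 2A^-2 - 2A^2 + A^6 - 2A^10 + A^14; writhe -6
components 1, writhe -6 (14 crossings)
3-colorings: 27 of 3^14, det 9 — tricolorable
note: free reduction leaves σ1⁻¹ σ2⁻¹ σ2⁻¹ σ2⁻¹ σ1⁻¹ σ1⁻¹ of the original 14 letters


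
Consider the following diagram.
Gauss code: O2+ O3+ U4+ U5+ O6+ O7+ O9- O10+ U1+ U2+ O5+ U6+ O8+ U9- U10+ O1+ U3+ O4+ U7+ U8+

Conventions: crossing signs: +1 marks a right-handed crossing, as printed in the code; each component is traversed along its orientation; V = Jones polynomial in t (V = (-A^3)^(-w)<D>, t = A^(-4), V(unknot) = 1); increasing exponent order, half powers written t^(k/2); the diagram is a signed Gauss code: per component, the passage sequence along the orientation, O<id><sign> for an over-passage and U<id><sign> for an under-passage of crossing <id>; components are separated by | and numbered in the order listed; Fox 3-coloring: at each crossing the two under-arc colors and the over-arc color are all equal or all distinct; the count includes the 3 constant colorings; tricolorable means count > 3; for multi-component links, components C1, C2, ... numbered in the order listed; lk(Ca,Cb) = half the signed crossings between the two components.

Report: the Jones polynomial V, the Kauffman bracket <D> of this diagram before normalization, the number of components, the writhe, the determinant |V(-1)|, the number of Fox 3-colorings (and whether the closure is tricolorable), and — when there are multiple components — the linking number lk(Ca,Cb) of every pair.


V = t^3 + t^5 - t^8
<D> = -A^-8 + A^4 + A^12 (w = +8)
1 component over 10 crossings, w = +8
9 Fox colorings among 3^10, |V(-1)| = 3: tricolorable
why: det 3 = |V(-1)|; divisible by 3, so tricolorable


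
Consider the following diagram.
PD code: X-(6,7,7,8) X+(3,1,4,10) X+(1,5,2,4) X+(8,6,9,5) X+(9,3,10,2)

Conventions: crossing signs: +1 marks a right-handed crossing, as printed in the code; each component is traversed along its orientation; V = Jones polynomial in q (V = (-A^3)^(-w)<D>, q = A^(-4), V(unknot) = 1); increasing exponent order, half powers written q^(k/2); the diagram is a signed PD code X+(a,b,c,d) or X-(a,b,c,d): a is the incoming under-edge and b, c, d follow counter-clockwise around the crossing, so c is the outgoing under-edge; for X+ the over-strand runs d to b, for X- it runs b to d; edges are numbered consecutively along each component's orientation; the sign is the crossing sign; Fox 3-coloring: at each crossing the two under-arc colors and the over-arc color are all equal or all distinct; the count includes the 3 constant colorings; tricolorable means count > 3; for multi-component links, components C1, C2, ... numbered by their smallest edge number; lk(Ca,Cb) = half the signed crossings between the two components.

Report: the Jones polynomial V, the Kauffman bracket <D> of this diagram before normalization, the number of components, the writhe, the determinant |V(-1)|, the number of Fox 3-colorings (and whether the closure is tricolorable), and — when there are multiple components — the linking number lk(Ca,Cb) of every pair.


V(q) = q + q^3 - q^4
bracket: A^-7 - A^-3 - A^5, w = +3
1 component, writhe +3, over 5 crossings
det 3, colorings 9 of 3^5 — tricolorable
observation: det 3 = |V(-1)|; divisible by 3, so tricolorable


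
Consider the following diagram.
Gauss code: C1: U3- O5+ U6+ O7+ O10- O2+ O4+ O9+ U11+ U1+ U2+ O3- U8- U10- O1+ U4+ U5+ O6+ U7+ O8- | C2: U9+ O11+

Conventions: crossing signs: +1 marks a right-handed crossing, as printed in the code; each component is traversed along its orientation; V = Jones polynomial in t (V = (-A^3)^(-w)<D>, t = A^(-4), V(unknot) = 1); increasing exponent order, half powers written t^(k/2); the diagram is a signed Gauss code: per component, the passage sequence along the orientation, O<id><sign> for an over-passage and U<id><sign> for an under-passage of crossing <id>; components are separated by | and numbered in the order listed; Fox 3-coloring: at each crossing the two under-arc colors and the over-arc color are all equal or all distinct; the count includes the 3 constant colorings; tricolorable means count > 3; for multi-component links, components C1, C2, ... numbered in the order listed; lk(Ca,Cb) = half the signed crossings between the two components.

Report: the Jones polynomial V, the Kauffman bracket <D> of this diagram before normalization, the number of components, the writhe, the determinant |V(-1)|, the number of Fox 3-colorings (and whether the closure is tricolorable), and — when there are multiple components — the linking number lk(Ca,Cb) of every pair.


V = -t^(-1/2) + t^(1/2) - 3t^(3/2) + 3t^(5/2) - 4t^(7/2) + 4t^(9/2) - 3t^(11/2) + 2t^(13/2) - t^(15/2)
<D> = A^-15 - 2A^-11 + 3A^-7 - 4A^-3 + 4A - 3A^5 + 3A^9 - A^13 + A^17 (w = +5)
2 components over 11 crossings, w = +5
lk(C1,C2): +1
3 Fox colorings among 3^11, |V(-1)| = 22: not tricolorable
why: span 8 respects span(V) <= c + mu - 1 = 12 for this 2-component diagram


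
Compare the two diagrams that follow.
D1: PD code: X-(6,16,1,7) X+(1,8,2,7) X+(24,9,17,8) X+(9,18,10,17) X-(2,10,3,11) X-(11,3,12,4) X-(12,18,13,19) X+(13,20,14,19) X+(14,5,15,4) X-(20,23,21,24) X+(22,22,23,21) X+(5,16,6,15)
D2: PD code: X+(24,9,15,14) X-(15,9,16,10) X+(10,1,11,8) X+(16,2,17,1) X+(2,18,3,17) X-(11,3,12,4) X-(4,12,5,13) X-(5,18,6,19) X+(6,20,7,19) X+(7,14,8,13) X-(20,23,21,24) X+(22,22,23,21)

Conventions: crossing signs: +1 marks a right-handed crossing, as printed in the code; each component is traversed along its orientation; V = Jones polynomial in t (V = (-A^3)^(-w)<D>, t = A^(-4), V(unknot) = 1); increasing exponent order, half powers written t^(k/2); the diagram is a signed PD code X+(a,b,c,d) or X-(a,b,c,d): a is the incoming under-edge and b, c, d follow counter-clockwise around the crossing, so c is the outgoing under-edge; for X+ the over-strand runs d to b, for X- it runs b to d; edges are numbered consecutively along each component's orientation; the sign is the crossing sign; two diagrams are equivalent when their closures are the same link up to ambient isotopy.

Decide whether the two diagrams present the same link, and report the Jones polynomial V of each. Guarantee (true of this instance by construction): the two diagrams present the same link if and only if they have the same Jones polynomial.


same link: yes
V(D1) = 1 + t + t^2 + t^3  [12 crossings, <D> = A^-6 + A^-2 + A^2 + A^6, w = +2]
D2 (bracket A^-6 + A^-2 + A^2 + A^6; 12 crossings at w = +2): V = 1 + t + t^2 + t^3
note: all 2 diagrams share one V(t), hence one class
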